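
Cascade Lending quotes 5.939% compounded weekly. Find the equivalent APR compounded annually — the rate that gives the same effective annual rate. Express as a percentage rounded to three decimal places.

EAR = (1 + 0.05939/52)^52 − 1 = 0.061153.
Compounded annually, the equivalent nominal rate is the EAR itself: 6.115%.

6.115%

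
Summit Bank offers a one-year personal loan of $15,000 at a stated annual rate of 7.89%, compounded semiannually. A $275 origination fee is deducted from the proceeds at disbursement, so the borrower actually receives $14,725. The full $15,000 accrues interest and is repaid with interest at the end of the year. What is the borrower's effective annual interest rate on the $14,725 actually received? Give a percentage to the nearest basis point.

Amount owed after one year: 15,000 × (1 + 0.0789/2)^2 = 15,000 × 1.080456 = $16,206.84.
Effective rate on net proceeds: 16,206.84 / 14,725 − 1 = 0.100635 = 10.06%.

10.06%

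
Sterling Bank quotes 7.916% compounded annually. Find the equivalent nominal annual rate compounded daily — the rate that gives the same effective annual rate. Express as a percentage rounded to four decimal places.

7.6191%

Compounded annually, EAR = nominal = 0.079160.
Solve (1 + r/365)^365 = 1.079160: r/365 = 1.079160^(1/365) − 1 = 0.000209, so r = 0.076191 = 7.6191%.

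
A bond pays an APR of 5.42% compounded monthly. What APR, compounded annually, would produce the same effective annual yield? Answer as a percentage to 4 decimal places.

5.5567%

EAR = (1 + 0.0542/12)^12 − 1 = 0.055567.
Compounded annually, the equivalent nominal rate is the EAR itself: 5.5567%.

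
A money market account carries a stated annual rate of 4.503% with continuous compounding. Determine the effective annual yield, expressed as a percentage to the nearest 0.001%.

4.606%

With continuous compounding, EAR = e^0.04503 − 1.
e^0.04503 = 1.046059, so EAR = 0.046059 = 4.606%.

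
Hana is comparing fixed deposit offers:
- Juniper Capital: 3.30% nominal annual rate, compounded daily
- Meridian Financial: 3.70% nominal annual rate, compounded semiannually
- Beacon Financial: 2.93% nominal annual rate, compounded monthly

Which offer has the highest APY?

Juniper Capital: (1 + 0.0330/365)^365 − 1 = 3.355%
Meridian Financial: (1 + 0.0370/2)^2 − 1 = 3.734%
Beacon Financial: (1 + 0.0293/12)^12 − 1 = 2.970%
The highest effective annual rate is Meridian Financial at 3.734%.

Meridian Financial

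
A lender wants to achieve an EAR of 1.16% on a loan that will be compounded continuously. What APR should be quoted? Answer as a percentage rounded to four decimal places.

Continuous: nominal r satisfies e^r − 1 = 0.0116.
r = ln(1 + 0.0116) = ln(1.0116) = 0.011533 = 1.1533%.

1.1533%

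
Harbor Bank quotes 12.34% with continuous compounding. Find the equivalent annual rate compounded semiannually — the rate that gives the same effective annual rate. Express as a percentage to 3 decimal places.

EAR under continuous compounding: e^0.1234 − 1 = 0.131337.
Solve (1 + r/2)^2 = 1.131337: r/2 = 1.131337^(1/2) − 1 = 0.063643, so r = 0.127286 = 12.729%.

12.729%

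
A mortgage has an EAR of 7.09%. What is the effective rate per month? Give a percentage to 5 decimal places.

0.57246%

The per-month rate i satisfies (1 + i)^12 = 1 + 0.0709.
i = 1.0709^(1/12) − 1 = 0.0057246 = 0.57246%.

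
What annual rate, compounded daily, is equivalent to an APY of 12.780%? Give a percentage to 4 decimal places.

12.0289%

(1 + r/365)^365 − 1 = 0.12780, so 1 + r/365 = 1.12780^(1/365).
r/365 = 0.000330, so r = 0.120289 = 12.0289%.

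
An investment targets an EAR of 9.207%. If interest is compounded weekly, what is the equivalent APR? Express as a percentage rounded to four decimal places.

(1 + r/52)^52 − 1 = 0.09207, so 1 + r/52 = 1.09207^(1/52).
r/52 = 0.001695, so r = 0.088150 = 8.8150%.

8.8150%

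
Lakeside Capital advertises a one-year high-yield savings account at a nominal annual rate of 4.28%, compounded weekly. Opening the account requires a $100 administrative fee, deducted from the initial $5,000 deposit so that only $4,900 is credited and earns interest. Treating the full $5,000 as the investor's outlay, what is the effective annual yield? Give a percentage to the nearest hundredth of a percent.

Value after one year: 4,900 × (1 + 0.0428/52)^52 = 4,900 × 1.043711 = $5,114.18.
Effective yield on the $5,000 outlay: 5,114.18 / 5,000 − 1 = 0.022837 = 2.28%.

2.28%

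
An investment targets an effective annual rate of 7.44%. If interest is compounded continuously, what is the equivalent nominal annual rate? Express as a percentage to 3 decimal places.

7.176%

Continuous: nominal r satisfies e^r − 1 = 0.0744.
r = ln(1 + 0.0744) = ln(1.0744) = 0.071762 = 7.176%.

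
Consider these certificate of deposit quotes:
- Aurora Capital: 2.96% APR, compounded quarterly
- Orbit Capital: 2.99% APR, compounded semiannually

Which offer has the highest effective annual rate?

Orbit Capital

Aurora Capital: (1 + 0.0296/4)^4 − 1 = 2.993%
Orbit Capital: (1 + 0.0299/2)^2 − 1 = 3.012%
The highest effective annual rate is Orbit Capital at 3.012%.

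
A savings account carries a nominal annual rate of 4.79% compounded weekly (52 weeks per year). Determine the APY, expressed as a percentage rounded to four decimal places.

4.9043%

EAR = (1 + 0.0479/52)^52 − 1.
= 1.049043 − 1 = 4.9043%.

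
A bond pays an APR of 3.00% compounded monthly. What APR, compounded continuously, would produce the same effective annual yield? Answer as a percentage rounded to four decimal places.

EAR = (1 + 0.0300/12)^12 − 1 = 0.030416.
Equivalent continuous rate: r = ln(1 + 0.030416) = 0.029963 = 2.9963%.

2.9963%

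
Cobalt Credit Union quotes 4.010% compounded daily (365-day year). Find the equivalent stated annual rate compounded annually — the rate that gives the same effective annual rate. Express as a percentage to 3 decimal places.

4.091%

EAR = (1 + 0.04010/365)^365 − 1 = 0.040913.
Compounded annually, the equivalent nominal rate is the EAR itself: 4.091%.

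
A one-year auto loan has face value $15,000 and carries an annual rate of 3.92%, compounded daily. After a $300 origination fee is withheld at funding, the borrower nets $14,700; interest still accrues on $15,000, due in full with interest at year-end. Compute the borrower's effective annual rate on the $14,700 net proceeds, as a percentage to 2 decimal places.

6.12%

Amount owed after one year: 15,000 × (1 + 0.0392/365)^365 = 15,000 × 1.039976 = $15,599.64.
Effective rate on net proceeds: 15,599.64 / 14,700 − 1 = 0.061200 = 6.12%.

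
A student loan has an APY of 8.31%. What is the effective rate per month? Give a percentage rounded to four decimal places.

0.6674%

The per-month rate i satisfies (1 + i)^12 = 1 + 0.0831.
i = 1.0831^(1/12) − 1 = 0.0066745 = 0.6674%.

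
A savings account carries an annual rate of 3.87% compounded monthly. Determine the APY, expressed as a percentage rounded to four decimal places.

3.9394%

EAR = (1 + 0.0387/12)^12 − 1.
= (1 + 0.003225)^12 − 1 = 1.039394 − 1 = 3.9394%.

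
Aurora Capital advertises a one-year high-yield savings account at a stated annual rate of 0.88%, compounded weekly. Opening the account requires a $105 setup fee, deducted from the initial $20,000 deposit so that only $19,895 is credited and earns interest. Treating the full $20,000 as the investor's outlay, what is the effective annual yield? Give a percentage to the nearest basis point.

Value after one year: 19,895 × (1 + 0.0088/52)^52 = 19,895 × 1.008838 = $20,070.83.
Effective yield on the $20,000 outlay: 20,070.83 / 20,000 − 1 = 0.003542 = 0.35%.

0.35%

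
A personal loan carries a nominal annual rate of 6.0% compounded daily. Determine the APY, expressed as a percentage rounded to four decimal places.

EAR = (1 + 0.060/365)^365 − 1.
= (1 + 0.000164)^365 − 1 = 1.061831 − 1 = 6.1831%.

6.1831%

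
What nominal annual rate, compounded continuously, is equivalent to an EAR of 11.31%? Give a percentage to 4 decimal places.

10.7149%

Continuous: nominal r satisfies e^r − 1 = 0.1131.
r = ln(1 + 0.1131) = ln(1.1131) = 0.107149 = 10.7149%.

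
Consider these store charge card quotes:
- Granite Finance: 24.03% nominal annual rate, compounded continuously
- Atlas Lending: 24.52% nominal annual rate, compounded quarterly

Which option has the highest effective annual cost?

Granite Finance: e^0.2403 − 1 = 27.163%
Atlas Lending: (1 + 0.2452/4)^4 − 1 = 26.868%
The highest effective annual rate is Granite Finance at 27.163%.

Granite Finance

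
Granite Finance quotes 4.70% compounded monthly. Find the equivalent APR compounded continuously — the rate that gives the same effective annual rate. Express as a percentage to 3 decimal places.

4.691%

EAR = (1 + 0.0470/12)^12 − 1 = 0.048026.
Equivalent continuous rate: r = ln(1 + 0.048026) = 0.046908 = 4.691%.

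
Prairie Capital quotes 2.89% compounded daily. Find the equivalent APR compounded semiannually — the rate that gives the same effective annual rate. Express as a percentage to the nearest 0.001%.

2.911%

EAR = (1 + 0.0289/365)^365 − 1 = 0.029320.
Solve (1 + r/2)^2 = 1.029320: r/2 = 1.029320^(1/2) − 1 = 0.014554, so r = 0.029109 = 2.911%.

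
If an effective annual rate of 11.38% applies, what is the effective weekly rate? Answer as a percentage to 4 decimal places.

0.2075%

The per-week rate i satisfies (1 + i)^52 = 1 + 0.1138.
i = 1.1138^(1/52) − 1 = 0.0020748 = 0.2075%.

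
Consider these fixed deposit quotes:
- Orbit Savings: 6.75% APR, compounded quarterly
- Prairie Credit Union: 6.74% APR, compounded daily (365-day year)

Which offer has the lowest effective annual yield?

Orbit Savings

Orbit Savings: (1 + 0.0675/4)^4 − 1 = 6.923%
Prairie Credit Union: (1 + 0.0674/365)^365 − 1 = 6.972%
The lowest effective annual rate is Orbit Savings at 6.923%.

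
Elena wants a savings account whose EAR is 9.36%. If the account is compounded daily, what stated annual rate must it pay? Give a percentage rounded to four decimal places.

8.9486%

(1 + r/365)^365 − 1 = 0.0936, so 1 + r/365 = 1.0936^(1/365).
r/365 = 0.000245, so r = 0.089486 = 8.9486%.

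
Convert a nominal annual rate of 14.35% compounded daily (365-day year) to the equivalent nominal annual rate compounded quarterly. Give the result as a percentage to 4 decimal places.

14.6076%

EAR = (1 + 0.1435/365)^365 − 1 = 0.154274.
Solve (1 + r/4)^4 = 1.154274: r/4 = 1.154274^(1/4) − 1 = 0.036519, so r = 0.146076 = 14.6076%.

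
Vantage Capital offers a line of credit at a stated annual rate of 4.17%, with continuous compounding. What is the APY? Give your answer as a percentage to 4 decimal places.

With continuous compounding, EAR = e^0.0417 − 1.
e^0.0417 = 1.042582, so EAR = 0.042582 = 4.2582%.

4.2582%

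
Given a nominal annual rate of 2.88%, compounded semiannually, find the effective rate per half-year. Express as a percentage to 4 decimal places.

With a nominal annual rate compounded semiannually, the periodic rate is the nominal rate divided by 2.
i = 0.0288 / 2 = 0.0144000 = 1.4400%.

1.4400%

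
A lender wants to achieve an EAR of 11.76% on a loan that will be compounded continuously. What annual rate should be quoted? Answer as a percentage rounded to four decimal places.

Continuous: nominal r satisfies e^r − 1 = 0.1176.
r = ln(1 + 0.1176) = ln(1.1176) = 0.111184 = 11.1184%.

11.1184%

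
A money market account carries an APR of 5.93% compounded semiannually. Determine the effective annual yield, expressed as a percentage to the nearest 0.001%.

6.018%

EAR = (1 + 0.0593/2)^2 − 1.
= (1 + 0.029650)^2 − 1 = 1.060179 − 1 = 6.018%.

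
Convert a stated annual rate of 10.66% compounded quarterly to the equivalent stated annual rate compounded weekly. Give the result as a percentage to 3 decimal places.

10.531%

EAR = (1 + 0.1066/4)^4 − 1 = 0.110938.
Solve (1 + r/52)^52 = 1.110938: r/52 = 1.110938^(1/52) − 1 = 0.002025, so r = 0.105311 = 10.531%.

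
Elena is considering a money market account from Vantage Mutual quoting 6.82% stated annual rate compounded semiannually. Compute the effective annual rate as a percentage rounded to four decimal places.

EAR = (1 + 0.0682/2)^2 − 1.
= (1 + 0.034100)^2 − 1 = 1.069363 − 1 = 6.9363%.

6.9363%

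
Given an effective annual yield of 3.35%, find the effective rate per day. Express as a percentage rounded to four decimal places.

0.0090%

The per-day rate i satisfies (1 + i)^365 = 1 + 0.0335.
i = 1.0335^(1/365) − 1 = 0.0000903 = 0.0090%.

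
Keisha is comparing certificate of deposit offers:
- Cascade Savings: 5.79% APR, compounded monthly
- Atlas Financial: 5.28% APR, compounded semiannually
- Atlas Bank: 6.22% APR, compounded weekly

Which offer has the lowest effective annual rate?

Cascade Savings: (1 + 0.0579/12)^12 − 1 = 5.946%
Atlas Financial: (1 + 0.0528/2)^2 − 1 = 5.350%
Atlas Bank: (1 + 0.0622/52)^52 − 1 = 6.414%
The lowest effective annual rate is Atlas Financial at 5.350%.

Atlas Financial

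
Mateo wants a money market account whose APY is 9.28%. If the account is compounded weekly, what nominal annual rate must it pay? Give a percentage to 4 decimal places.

(1 + r/52)^52 − 1 = 0.0928, so 1 + r/52 = 1.0928^(1/52).
r/52 = 0.001708, so r = 0.088819 = 8.8819%.

8.8819%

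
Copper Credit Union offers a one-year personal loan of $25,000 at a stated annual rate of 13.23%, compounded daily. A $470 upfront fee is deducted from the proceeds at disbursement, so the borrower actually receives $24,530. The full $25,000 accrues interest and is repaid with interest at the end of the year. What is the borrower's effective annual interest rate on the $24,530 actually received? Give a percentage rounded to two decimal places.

Amount owed after one year: 25,000 × (1 + 0.1323/365)^365 = 25,000 × 1.141423 = $28,535.58.
Effective rate on net proceeds: 28,535.58 / 24,530 − 1 = 0.163293 = 16.33%.

16.33%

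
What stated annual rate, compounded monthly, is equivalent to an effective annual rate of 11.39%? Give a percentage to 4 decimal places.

(1 + r/12)^12 − 1 = 0.1139, so 1 + r/12 = 1.1139^(1/12).
r/12 = 0.009029, so r = 0.108354 = 10.8354%.

10.8354%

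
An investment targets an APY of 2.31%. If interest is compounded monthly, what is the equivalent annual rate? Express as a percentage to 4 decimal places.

(1 + r/12)^12 − 1 = 0.0231, so 1 + r/12 = 1.0231^(1/12).
r/12 = 0.001905, so r = 0.022859 = 2.2859%.

2.2859%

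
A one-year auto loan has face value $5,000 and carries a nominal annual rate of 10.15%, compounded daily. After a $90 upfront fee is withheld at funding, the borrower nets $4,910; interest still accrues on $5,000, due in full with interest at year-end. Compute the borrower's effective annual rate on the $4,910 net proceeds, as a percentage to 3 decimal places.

12.710%

Amount owed after one year: 5,000 × (1 + 0.1015/365)^365 = 5,000 × 1.106814 = $5,534.07.
Effective rate on net proceeds: 5,534.07 / 4,910 − 1 = 0.127102 = 12.710%.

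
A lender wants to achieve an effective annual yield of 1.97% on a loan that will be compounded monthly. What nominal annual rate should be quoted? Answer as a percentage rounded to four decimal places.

(1 + r/12)^12 − 1 = 0.0197, so 1 + r/12 = 1.0197^(1/12).
r/12 = 0.001627, so r = 0.019524 = 1.9524%.

1.9524%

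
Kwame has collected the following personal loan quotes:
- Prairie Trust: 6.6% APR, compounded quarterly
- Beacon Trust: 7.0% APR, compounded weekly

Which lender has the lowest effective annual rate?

Prairie Trust: (1 + 0.066/4)^4 − 1 = 6.765%
Beacon Trust: (1 + 0.070/52)^52 − 1 = 7.246%
The lowest effective annual rate is Prairie Trust at 6.765%.

Prairie Trust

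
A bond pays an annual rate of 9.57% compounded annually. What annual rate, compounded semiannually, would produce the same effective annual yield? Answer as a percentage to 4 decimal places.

Compounded annually, EAR = nominal = 0.095700.
Solve (1 + r/2)^2 = 1.095700: r/2 = 1.095700^(1/2) − 1 = 0.046757, so r = 0.093514 = 9.3514%.

9.3514%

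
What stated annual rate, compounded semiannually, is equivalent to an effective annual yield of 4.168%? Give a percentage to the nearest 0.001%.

4.125%

(1 + r/2)^2 − 1 = 0.04168, so 1 + r/2 = 1.04168^(1/2).
r/2 = 0.020627, so r = 0.041255 = 4.125%.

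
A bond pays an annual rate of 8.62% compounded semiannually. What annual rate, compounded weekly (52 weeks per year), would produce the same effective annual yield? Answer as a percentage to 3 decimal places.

EAR = (1 + 0.0862/2)^2 − 1 = 0.088058.
Solve (1 + r/52)^52 = 1.088058: r/52 = 1.088058^(1/52) − 1 = 0.001624, so r = 0.084463 = 8.446%.

8.446%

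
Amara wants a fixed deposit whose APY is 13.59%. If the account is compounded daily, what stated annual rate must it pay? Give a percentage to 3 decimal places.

12.745%

(1 + r/365)^365 − 1 = 0.1359, so 1 + r/365 = 1.1359^(1/365).
r/365 = 0.000349, so r = 0.127448 = 12.745%.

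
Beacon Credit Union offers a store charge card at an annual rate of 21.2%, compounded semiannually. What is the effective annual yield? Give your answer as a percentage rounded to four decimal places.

EAR = (1 + 0.212/2)^2 − 1.
= 1.223236 − 1 = 22.3236%.

22.3236%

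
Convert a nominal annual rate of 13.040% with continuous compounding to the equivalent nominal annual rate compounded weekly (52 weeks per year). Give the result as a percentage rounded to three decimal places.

EAR under continuous compounding: e^0.13040 − 1 = 0.139284.
Solve (1 + r/52)^52 = 1.139284: r/52 = 1.139284^(1/52) − 1 = 0.002511, so r = 0.130564 = 13.056%.

13.056%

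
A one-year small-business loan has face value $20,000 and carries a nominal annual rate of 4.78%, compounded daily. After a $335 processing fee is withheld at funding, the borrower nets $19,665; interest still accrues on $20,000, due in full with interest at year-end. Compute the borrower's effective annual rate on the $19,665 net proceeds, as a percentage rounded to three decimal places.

Amount owed after one year: 20,000 × (1 + 0.0478/365)^365 = 20,000 × 1.048958 = $20,979.15.
Effective rate on net proceeds: 20,979.15 / 19,665 − 1 = 0.066827 = 6.683%.

6.683%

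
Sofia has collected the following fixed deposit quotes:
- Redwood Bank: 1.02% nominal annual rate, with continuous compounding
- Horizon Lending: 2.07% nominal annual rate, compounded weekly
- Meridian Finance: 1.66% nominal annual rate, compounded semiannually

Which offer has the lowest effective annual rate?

Redwood Bank

Redwood Bank: e^0.0102 − 1 = 1.025%
Horizon Lending: (1 + 0.0207/52)^52 − 1 = 2.091%
Meridian Finance: (1 + 0.0166/2)^2 − 1 = 1.667%
The lowest effective annual rate is Redwood Bank at 1.025%.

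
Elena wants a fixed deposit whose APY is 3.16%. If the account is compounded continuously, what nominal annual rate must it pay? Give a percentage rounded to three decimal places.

Continuous: nominal r satisfies e^r − 1 = 0.0316.
r = ln(1 + 0.0316) = ln(1.0316) = 0.031111 = 3.111%.

3.111%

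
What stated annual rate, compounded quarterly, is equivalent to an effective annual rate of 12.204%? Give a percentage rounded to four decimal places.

11.6822%

(1 + r/4)^4 − 1 = 0.12204, so 1 + r/4 = 1.12204^(1/4).
r/4 = 0.029205, so r = 0.116822 = 11.6822%.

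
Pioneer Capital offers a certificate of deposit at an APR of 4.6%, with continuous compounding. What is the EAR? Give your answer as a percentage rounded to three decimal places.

With continuous compounding, EAR = e^0.046 − 1.
e^0.046 = 1.047074, so EAR = 0.047074 = 4.707%.

4.707%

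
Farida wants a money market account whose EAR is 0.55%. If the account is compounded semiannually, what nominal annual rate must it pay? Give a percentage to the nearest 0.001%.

0.549%

(1 + r/2)^2 − 1 = 0.0055, so 1 + r/2 = 1.0055^(1/2).
r/2 = 0.002746, so r = 0.005492 = 0.549%.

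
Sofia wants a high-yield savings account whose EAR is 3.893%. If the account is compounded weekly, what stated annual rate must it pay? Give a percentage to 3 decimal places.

3.821%

(1 + r/52)^52 − 1 = 0.03893, so 1 + r/52 = 1.03893^(1/52).
r/52 = 0.000735, so r = 0.038205 = 3.821%.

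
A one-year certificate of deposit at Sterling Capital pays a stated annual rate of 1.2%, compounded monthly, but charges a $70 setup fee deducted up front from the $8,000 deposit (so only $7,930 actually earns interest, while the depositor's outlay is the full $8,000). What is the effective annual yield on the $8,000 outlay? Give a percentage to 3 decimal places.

Value after one year: 7,930 × (1 + 0.012/12)^12 = 7,930 × 1.012066 = $8,025.69.
Effective yield on the $8,000 outlay: 8,025.69 / 8,000 − 1 = 0.003211 = 0.321%.

0.321%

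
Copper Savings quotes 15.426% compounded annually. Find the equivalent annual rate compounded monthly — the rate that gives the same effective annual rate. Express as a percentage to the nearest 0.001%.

14.432%

Compounded annually, EAR = nominal = 0.154260.
Solve (1 + r/12)^12 = 1.154260: r/12 = 1.154260^(1/12) − 1 = 0.012027, so r = 0.144320 = 14.432%.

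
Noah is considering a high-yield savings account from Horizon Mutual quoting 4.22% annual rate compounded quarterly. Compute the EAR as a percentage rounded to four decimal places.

EAR = (1 + 0.0422/4)^4 − 1.
= (1 + 0.010550)^4 − 1 = 1.042873 − 1 = 4.2873%.

4.2873%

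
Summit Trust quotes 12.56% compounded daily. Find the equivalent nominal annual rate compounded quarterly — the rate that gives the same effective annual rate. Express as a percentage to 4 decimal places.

12.7570%

EAR = (1 + 0.1256/365)^365 − 1 = 0.133804.
Solve (1 + r/4)^4 = 1.133804: r/4 = 1.133804^(1/4) − 1 = 0.031893, so r = 0.127570 = 12.7570%.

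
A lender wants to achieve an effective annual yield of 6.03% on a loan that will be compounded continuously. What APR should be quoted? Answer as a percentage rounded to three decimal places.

Continuous: nominal r satisfies e^r − 1 = 0.0603.
r = ln(1 + 0.0603) = ln(1.0603) = 0.058552 = 5.855%.

5.855%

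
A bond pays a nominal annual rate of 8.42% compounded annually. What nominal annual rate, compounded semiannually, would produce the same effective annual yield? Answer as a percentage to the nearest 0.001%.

8.250%

Compounded annually, EAR = nominal = 0.084200.
Solve (1 + r/2)^2 = 1.084200: r/2 = 1.084200^(1/2) − 1 = 0.041249, so r = 0.082498 = 8.250%.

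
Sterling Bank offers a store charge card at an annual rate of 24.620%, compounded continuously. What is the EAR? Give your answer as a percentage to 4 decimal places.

With continuous compounding, EAR = e^0.24620 − 1.
e^0.24620 = 1.279155, so EAR = 0.279155 = 27.9155%.

27.9155%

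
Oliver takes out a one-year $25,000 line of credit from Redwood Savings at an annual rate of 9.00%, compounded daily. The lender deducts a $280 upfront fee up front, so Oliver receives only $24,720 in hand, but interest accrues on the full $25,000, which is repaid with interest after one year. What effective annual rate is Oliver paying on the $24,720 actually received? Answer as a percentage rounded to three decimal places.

10.656%

Amount owed after one year: 25,000 × (1 + 0.0900/365)^365 = 25,000 × 1.094162 = $27,354.05.
Effective rate on net proceeds: 27,354.05 / 24,720 − 1 = 0.106556 = 10.656%.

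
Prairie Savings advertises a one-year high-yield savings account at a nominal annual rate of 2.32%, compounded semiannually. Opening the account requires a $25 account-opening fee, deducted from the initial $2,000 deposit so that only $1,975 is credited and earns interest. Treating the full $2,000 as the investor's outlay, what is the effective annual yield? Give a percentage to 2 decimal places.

Value after one year: 1,975 × (1 + 0.0232/2)^2 = 1,975 × 1.023335 = $2,021.09.
Effective yield on the $2,000 outlay: 2,021.09 / 2,000 − 1 = 0.010543 = 1.05%.

1.05%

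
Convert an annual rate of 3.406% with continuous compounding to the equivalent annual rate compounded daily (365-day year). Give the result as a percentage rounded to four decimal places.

3.4062%

EAR under continuous compounding: e^0.03406 − 1 = 0.034647.
Solve (1 + r/365)^365 = 1.034647: r/365 = 1.034647^(1/365) − 1 = 0.000093, so r = 0.034062 = 3.4062%.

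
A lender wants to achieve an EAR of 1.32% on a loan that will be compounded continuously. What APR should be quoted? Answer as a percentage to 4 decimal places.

1.3114%

Continuous: nominal r satisfies e^r − 1 = 0.0132.
r = ln(1 + 0.0132) = ln(1.0132) = 0.013114 = 1.3114%.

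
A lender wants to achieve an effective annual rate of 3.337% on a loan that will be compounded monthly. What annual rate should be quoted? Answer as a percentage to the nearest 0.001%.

3.287%

(1 + r/12)^12 − 1 = 0.03337, so 1 + r/12 = 1.03337^(1/12).
r/12 = 0.002739, so r = 0.032870 = 3.287%.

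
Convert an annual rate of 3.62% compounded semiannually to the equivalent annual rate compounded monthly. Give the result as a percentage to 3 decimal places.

EAR = (1 + 0.0362/2)^2 − 1 = 0.036528.
Solve (1 + r/12)^12 = 1.036528: r/12 = 1.036528^(1/12) − 1 = 0.002994, so r = 0.035930 = 3.593%.

3.593%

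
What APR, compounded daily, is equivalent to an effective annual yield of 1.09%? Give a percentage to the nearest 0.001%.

1.084%

(1 + r/365)^365 − 1 = 0.0109, so 1 + r/365 = 1.0109^(1/365).
r/365 = 0.000030, so r = 0.010841 = 1.084%.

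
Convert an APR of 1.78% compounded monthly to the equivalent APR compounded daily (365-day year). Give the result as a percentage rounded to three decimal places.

1.779%

EAR = (1 + 0.0178/12)^12 − 1 = 0.017946.
Solve (1 + r/365)^365 = 1.017946: r/365 = 1.017946^(1/365) − 1 = 0.000049, so r = 0.017787 = 1.779%.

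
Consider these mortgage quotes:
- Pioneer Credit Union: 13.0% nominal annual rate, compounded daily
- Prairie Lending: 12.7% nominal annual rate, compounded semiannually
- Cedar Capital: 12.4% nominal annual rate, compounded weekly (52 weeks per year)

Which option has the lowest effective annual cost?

Pioneer Credit Union: (1 + 0.130/365)^365 − 1 = 13.880%
Prairie Lending: (1 + 0.127/2)^2 − 1 = 13.103%
Cedar Capital: (1 + 0.124/52)^52 − 1 = 13.185%
The lowest effective annual rate is Prairie Lending at 13.103%.

Prairie Lending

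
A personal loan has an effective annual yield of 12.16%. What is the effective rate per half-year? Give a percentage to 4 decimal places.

The per-half-year rate i satisfies (1 + i)^2 = 1 + 0.1216.
i = 1.1216^(1/2) − 1 = 0.0590562 = 5.9056%.

5.9056%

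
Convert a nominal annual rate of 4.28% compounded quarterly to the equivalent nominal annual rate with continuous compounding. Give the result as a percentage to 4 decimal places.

EAR = (1 + 0.0428/4)^4 − 1 = 0.043492.
Equivalent continuous rate: r = ln(1 + 0.043492) = 0.042573 = 4.2573%.

4.2573%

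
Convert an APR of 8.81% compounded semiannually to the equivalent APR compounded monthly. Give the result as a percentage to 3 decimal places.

EAR = (1 + 0.0881/2)^2 − 1 = 0.090040.
Solve (1 + r/12)^12 = 1.090040: r/12 = 1.090040^(1/12) − 1 = 0.007210, so r = 0.086525 = 8.653%.

8.653%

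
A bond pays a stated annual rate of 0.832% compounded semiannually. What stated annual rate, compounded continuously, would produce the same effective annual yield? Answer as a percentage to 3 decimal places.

EAR = (1 + 0.00832/2)^2 − 1 = 0.008337.
Equivalent continuous rate: r = ln(1 + 0.008337) = 0.008303 = 0.830%.

0.830%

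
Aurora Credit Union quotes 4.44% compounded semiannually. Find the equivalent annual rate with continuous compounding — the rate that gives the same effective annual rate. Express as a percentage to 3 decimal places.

EAR = (1 + 0.0444/2)^2 − 1 = 0.044893.
Equivalent continuous rate: r = ln(1 + 0.044893) = 0.043914 = 4.391%.

4.391%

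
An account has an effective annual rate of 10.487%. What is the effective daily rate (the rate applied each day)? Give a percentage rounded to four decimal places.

0.0273%

The per-day rate i satisfies (1 + i)^365 = 1 + 0.10487.
i = 1.10487^(1/365) − 1 = 0.0002733 = 0.0273%.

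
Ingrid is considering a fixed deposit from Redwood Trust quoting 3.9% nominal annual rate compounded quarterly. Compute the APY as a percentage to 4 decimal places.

EAR = (1 + 0.039/4)^4 − 1.
= (1 + 0.009750)^4 − 1 = 1.039574 − 1 = 3.9574%.

3.9574%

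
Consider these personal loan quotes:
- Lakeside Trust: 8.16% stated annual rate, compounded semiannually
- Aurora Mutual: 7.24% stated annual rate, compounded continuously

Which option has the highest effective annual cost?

Lakeside Trust: (1 + 0.0816/2)^2 − 1 = 8.326%
Aurora Mutual: e^0.0724 − 1 = 7.509%
The highest effective annual rate is Lakeside Trust at 8.326%.

Lakeside Trust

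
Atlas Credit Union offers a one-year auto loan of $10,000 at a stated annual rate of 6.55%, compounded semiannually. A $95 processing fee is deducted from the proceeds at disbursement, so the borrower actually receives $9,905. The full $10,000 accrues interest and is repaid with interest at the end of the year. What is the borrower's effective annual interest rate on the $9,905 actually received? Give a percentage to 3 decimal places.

7.680%

Amount owed after one year: 10,000 × (1 + 0.0655/2)^2 = 10,000 × 1.066573 = $10,665.73.
Effective rate on net proceeds: 10,665.73 / 9,905 − 1 = 0.076802 = 7.680%.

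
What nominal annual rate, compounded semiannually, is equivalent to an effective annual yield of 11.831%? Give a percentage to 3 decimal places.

11.500%

(1 + r/2)^2 − 1 = 0.11831, so 1 + r/2 = 1.11831^(1/2).
r/2 = 0.057502, so r = 0.115004 = 11.500%.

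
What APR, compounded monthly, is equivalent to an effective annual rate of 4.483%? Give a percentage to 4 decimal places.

4.3934%

(1 + r/12)^12 − 1 = 0.04483, so 1 + r/12 = 1.04483^(1/12).
r/12 = 0.003661, so r = 0.043934 = 4.3934%.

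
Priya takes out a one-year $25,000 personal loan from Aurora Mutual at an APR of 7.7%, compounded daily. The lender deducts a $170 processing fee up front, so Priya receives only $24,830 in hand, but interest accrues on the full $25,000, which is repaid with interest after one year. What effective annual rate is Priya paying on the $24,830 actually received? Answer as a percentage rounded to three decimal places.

Amount owed after one year: 25,000 × (1 + 0.077/365)^365 = 25,000 × 1.080033 = $27,000.83.
Effective rate on net proceeds: 27,000.83 / 24,830 − 1 = 0.087428 = 8.743%.

8.743%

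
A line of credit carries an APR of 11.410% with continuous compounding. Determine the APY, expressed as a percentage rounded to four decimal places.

12.0864%

With continuous compounding, EAR = e^0.11410 − 1.
e^0.11410 = 1.120864, so EAR = 0.120864 = 12.0864%.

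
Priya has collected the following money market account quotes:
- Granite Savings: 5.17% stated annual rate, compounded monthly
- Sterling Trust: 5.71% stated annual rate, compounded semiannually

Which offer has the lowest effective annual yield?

Granite Savings

Granite Savings: (1 + 0.0517/12)^12 − 1 = 5.294%
Sterling Trust: (1 + 0.0571/2)^2 − 1 = 5.792%
The lowest effective annual rate is Granite Savings at 5.294%.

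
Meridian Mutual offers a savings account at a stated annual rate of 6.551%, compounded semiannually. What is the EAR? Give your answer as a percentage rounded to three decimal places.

6.658%

EAR = (1 + 0.06551/2)^2 − 1.
= (1 + 0.032755)^2 − 1 = 1.066583 − 1 = 6.658%.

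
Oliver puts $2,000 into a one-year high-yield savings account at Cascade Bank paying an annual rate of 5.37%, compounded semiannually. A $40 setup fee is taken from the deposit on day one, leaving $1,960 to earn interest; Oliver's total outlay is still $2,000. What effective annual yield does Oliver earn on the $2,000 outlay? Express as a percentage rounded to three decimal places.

3.333%

Value after one year: 1,960 × (1 + 0.0537/2)^2 = 1,960 × 1.054421 = $2,066.67.
Effective yield on the $2,000 outlay: 2,066.67 / 2,000 − 1 = 0.033333 = 3.333%.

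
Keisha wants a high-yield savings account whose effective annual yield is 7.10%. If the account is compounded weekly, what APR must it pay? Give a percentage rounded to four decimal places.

6.8638%

(1 + r/52)^52 − 1 = 0.0710, so 1 + r/52 = 1.0710^(1/52).
r/52 = 0.001320, so r = 0.068638 = 6.8638%.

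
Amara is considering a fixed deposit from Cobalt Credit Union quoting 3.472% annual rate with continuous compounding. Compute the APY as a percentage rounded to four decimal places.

3.5330%

With continuous compounding, EAR = e^0.03472 − 1.
e^0.03472 = 1.035330, so EAR = 0.035330 = 3.5330%.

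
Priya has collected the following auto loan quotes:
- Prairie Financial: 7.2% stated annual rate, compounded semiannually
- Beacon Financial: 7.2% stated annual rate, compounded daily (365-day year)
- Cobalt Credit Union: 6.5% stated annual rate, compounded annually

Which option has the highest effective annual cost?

Beacon Financial

Prairie Financial: (1 + 0.072/2)^2 − 1 = 7.330%
Beacon Financial: (1 + 0.072/365)^365 − 1 = 7.465%
Cobalt Credit Union: compounded annually, EAR = 6.500%
The highest effective annual rate is Beacon Financial at 7.465%.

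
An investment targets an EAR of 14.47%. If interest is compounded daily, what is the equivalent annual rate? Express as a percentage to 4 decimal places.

(1 + r/365)^365 − 1 = 0.1447, so 1 + r/365 = 1.1447^(1/365).
r/365 = 0.000370, so r = 0.135168 = 13.5168%.

13.5168%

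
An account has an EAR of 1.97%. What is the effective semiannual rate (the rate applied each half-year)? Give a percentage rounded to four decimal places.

The per-half-year rate i satisfies (1 + i)^2 = 1 + 0.0197.
i = 1.0197^(1/2) − 1 = 0.0098020 = 0.9802%.

0.9802%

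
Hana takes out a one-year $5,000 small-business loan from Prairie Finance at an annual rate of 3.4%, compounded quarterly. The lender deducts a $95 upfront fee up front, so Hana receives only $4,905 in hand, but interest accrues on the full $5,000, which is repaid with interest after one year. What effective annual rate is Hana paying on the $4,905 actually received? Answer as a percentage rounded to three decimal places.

Amount owed after one year: 5,000 × (1 + 0.034/4)^4 = 5,000 × 1.034436 = $5,172.18.
Effective rate on net proceeds: 5,172.18 / 4,905 − 1 = 0.054471 = 5.447%.

5.447%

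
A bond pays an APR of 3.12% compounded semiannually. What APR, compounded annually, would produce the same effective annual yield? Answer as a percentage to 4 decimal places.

EAR = (1 + 0.0312/2)^2 − 1 = 0.031443.
Compounded annually, the equivalent nominal rate is the EAR itself: 3.1443%.

3.1443%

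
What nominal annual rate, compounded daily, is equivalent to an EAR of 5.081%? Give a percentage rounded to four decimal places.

4.9565%

(1 + r/365)^365 − 1 = 0.05081, so 1 + r/365 = 1.05081^(1/365).
r/365 = 0.000136, so r = 0.049565 = 4.9565%.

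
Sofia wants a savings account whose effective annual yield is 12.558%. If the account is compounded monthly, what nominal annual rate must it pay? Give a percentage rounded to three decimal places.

11.888%

(1 + r/12)^12 − 1 = 0.12558, so 1 + r/12 = 1.12558^(1/12).
r/12 = 0.009907, so r = 0.118883 = 11.888%.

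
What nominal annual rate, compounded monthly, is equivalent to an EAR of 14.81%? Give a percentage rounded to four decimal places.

13.8906%

(1 + r/12)^12 − 1 = 0.1481, so 1 + r/12 = 1.1481^(1/12).
r/12 = 0.011576, so r = 0.138906 = 13.8906%.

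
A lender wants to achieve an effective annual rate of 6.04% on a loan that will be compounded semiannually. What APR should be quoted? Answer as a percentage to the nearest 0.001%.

(1 + r/2)^2 − 1 = 0.0604, so 1 + r/2 = 1.0604^(1/2).
r/2 = 0.029757, so r = 0.059515 = 5.951%.

5.951%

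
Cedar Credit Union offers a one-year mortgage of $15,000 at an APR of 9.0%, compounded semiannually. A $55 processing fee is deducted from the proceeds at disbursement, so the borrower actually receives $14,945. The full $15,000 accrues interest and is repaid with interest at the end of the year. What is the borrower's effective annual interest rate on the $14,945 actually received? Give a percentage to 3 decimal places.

9.604%

Amount owed after one year: 15,000 × (1 + 0.090/2)^2 = 15,000 × 1.092025 = $16,380.37.
Effective rate on net proceeds: 16,380.37 / 14,945 − 1 = 0.096044 = 9.604%.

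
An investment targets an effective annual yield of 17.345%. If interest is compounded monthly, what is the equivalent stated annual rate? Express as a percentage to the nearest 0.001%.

(1 + r/12)^12 − 1 = 0.17345, so 1 + r/12 = 1.17345^(1/12).
r/12 = 0.013418, so r = 0.161019 = 16.102%.

16.102%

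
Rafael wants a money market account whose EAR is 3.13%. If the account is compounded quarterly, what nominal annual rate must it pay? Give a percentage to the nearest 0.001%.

3.094%

(1 + r/4)^4 − 1 = 0.0313, so 1 + r/4 = 1.0313^(1/4).
r/4 = 0.007735, so r = 0.030939 = 3.094%.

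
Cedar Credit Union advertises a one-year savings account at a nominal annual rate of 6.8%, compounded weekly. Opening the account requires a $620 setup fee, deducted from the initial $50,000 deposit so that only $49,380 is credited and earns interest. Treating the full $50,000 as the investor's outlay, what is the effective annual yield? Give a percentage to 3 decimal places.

5.705%

Value after one year: 49,380 × (1 + 0.068/52)^52 = 49,380 × 1.070318 = $52,852.29.
Effective yield on the $50,000 outlay: 52,852.29 / 50,000 − 1 = 0.057046 = 5.705%.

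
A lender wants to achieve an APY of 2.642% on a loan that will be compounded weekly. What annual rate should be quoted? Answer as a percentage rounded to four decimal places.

2.6084%

(1 + r/52)^52 − 1 = 0.02642, so 1 + r/52 = 1.02642^(1/52).
r/52 = 0.000502, so r = 0.026084 = 2.6084%.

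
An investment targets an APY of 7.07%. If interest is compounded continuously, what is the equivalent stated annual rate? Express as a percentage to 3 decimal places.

6.831%

Continuous: nominal r satisfies e^r − 1 = 0.0707.
r = ln(1 + 0.0707) = ln(1.0707) = 0.068313 = 6.831%.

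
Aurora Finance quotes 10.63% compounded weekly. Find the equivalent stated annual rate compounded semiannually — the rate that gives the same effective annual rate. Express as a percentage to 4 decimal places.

EAR = (1 + 0.1063/52)^52 − 1 = 0.112035.
Solve (1 + r/2)^2 = 1.112035: r/2 = 1.112035^(1/2) − 1 = 0.054531, so r = 0.109061 = 10.9061%.

10.9061%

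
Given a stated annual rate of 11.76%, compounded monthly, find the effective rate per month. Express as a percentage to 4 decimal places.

With a nominal annual rate compounded monthly, the periodic rate is the nominal rate divided by 12.
i = 0.1176 / 12 = 0.0098000 = 0.9800%.

0.9800%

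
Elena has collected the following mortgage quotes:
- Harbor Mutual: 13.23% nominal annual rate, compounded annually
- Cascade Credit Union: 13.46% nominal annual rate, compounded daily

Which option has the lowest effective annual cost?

Harbor Mutual

Harbor Mutual: compounded annually, EAR = 13.230%
Cascade Credit Union: (1 + 0.1346/365)^365 − 1 = 14.405%
The lowest effective annual rate is Harbor Mutual at 13.230%.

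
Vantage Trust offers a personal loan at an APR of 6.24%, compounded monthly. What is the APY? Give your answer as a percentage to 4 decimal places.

EAR = (1 + 0.0624/12)^12 − 1.
= (1 + 0.005200)^12 − 1 = 1.064216 − 1 = 6.4216%.

6.4216%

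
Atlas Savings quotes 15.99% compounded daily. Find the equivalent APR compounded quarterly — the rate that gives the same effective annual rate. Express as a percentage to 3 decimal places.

16.310%

EAR = (1 + 0.1599/365)^365 − 1 = 0.173352.
Solve (1 + r/4)^4 = 1.173352: r/4 = 1.173352^(1/4) − 1 = 0.040776, so r = 0.163103 = 16.310%.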